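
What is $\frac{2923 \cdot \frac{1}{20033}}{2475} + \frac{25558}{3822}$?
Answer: $\frac{16246405402}{2429502075} \approx 6.6871$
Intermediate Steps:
$\frac{2923 \cdot \frac{1}{20033}}{2475} + \frac{25558}{3822} = 2923 \cdot \frac{1}{20033} \cdot \frac{1}{2475} + 25558 \cdot \frac{1}{3822} = \frac{2923}{20033} \cdot \frac{1}{2475} + \frac{983}{147} = \frac{2923}{49581675} + \frac{983}{147} = \frac{16246405402}{2429502075}$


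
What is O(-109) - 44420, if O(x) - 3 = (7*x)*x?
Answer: 38750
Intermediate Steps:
O(x) = 3 + 7*x² (O(x) = 3 + (7*x)*x = 3 + 7*x²)
O(-109) - 44420 = (3 + 7*(-109)²) - 44420 = (3 + 7*11881) - 44420 = (3 + 83167) - 44420 = 83170 - 44420 = 38750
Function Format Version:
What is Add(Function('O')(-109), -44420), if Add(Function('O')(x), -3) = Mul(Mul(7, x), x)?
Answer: 38750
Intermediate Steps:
Function('O')(x) = Add(3, Mul(7, Pow(x, 2))) (Function('O')(x) = Add(3, Mul(Mul(7, x), x)) = Add(3, Mul(7, Pow(x, 2))))
Add(Function('O')(-109), -44420) = Add(Add(3, Mul(7, Pow(-109, 2))), -44420) = Add(Add(3, Mul(7, 11881)), -44420) = Add(Add(3, 83167), -44420) = Add(83170, -44420) = 38750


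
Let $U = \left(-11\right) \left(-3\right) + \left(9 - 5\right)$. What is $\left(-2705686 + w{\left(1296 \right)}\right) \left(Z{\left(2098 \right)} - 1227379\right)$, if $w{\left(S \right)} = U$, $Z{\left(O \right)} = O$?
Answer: $3315180312369$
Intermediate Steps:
$U = 37$ ($U = 33 + \left(9 - 5\right) = 33 + 4 = 37$)
$w{\left(S \right)} = 37$
$\left(-2705686 + w{\left(1296 \right)}\right) \left(Z{\left(2098 \right)} - 1227379\right) = \left(-2705686 + 37\right) \left(2098 - 1227379\right) = \left(-2705649\right) \left(-1225281\right) = 3315180312369$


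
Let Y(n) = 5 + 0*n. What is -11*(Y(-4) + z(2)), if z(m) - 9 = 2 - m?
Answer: -154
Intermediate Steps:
z(m) = 11 - m (z(m) = 9 + (2 - m) = 11 - m)
Y(n) = 5 (Y(n) = 5 + 0 = 5)
-11*(Y(-4) + z(2)) = -11*(5 + (11 - 1*2)) = -11*(5 + (11 - 2)) = -11*(5 + 9) = -11*14 = -154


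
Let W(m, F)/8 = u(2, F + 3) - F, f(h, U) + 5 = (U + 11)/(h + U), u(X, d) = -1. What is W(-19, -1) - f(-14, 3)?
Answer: 69/11 ≈ 6.2727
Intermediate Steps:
f(h, U) = -5 + (11 + U)/(U + h) (f(h, U) = -5 + (U + 11)/(h + U) = -5 + (11 + U)/(U + h))
W(m, F) = -8 - 8*F (W(m, F) = 8*(-1 - F) = -8 - 8*F)
W(-19, -1) - f(-14, 3) = (-8 - 8*(-1)) - (11 - 5*(-14) - 4*3)/(3 - 14) = (-8 + 8) - (11 + 70 - 12)/(-11) = 0 - (-1)*69/11 = 0 - 1*(-69/11) = 0 + 69/11 = 69/11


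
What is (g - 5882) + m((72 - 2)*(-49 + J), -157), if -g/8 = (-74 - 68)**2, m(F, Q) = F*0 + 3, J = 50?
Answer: -167191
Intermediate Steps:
m(F, Q) = 3 (m(F, Q) = 0 + 3 = 3)
g = -161312 (g = -8*(-74 - 68)**2 = -8*(-142)**2 = -8*20164 = -161312)
(g - 5882) + m((72 - 2)*(-49 + J), -157) = (-161312 - 5882) + 3 = -167194 + 3 = -167191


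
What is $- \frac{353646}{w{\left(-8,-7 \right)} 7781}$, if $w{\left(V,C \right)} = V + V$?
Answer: $\frac{176823}{62248} \approx 2.8406$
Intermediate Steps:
$w{\left(V,C \right)} = 2 V$
$- \frac{353646}{w{\left(-8,-7 \right)} 7781} = - \frac{353646}{2 \left(-8\right) 7781} = - \frac{353646}{\left(-16\right) 7781} = - \frac{353646}{-124496} = \left(-353646\right) \left(- \frac{1}{124496}\right) = \frac{176823}{62248}$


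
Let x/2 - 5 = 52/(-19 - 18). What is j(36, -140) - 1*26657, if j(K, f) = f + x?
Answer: -991223/37 ≈ -26790.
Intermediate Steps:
x = 266/37 (x = 10 + 2*(52/(-19 - 18)) = 10 + 2*(52/(-37)) = 10 + 2*(52*(-1/37)) = 10 + 2*(-52/37) = 10 - 104/37 = 266/37 ≈ 7.1892)
j(K, f) = 266/37 + f (j(K, f) = f + 266/37 = 266/37 + f)
j(36, -140) - 1*26657 = (266/37 - 140) - 1*26657 = -4914/37 - 26657 = -991223/37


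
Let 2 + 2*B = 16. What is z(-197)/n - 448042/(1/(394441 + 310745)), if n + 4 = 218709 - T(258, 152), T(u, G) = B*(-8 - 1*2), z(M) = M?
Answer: -69122605720020497/218775 ≈ -3.1595e+11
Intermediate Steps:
B = 7 (B = -1 + (½)*16 = -1 + 8 = 7)
T(u, G) = -70 (T(u, G) = 7*(-8 - 1*2) = 7*(-8 - 2) = 7*(-10) = -70)
n = 218775 (n = -4 + (218709 - 1*(-70)) = -4 + (218709 + 70) = -4 + 218779 = 218775)
z(-197)/n - 448042/(1/(394441 + 310745)) = -197/218775 - 448042/(1/(394441 + 310745)) = -197*1/218775 - 448042/(1/705186) = -197/218775 - 448042/1/705186 = -197/218775 - 448042*705186 = -197/218775 - 315952945812 = -69122605720020497/218775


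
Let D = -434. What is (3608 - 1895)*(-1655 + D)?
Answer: -3578457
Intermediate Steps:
(3608 - 1895)*(-1655 + D) = (3608 - 1895)*(-1655 - 434) = 1713*(-2089) = -3578457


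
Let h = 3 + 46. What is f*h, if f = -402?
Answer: -19698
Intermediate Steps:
h = 49
f*h = -402*49 = -19698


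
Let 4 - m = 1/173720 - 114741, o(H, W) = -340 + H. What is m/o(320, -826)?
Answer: -19933501399/3474400 ≈ -5737.3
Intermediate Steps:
m = 19933501399/173720 (m = 4 - (1/173720 - 114741) = 4 - 1*(-19932806519/173720) = 4 + 19932806519/173720 = 19933501399/173720 ≈ 1.1475e+5)
m/o(320, -826) = 19933501399/(173720*(-340 + 320)) = (19933501399/173720)/(-20) = (19933501399/173720)*(-1/20) = -19933501399/3474400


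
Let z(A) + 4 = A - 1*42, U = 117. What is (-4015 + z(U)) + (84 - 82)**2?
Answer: -3940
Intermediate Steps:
z(A) = -46 + A (z(A) = -4 + (A - 1*42) = -4 + (A - 42) = -4 + (-42 + A) = -46 + A)
(-4015 + z(U)) + (84 - 82)**2 = (-4015 + (-46 + 117)) + (84 - 82)**2 = (-4015 + 71) + 2**2 = -3944 + 4 = -3940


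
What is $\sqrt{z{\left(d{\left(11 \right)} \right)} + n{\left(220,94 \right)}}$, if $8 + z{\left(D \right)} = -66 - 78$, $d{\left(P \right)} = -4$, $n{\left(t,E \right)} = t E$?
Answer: $4 \sqrt{1283} \approx 143.28$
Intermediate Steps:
$n{\left(t,E \right)} = E t$
$z{\left(D \right)} = -152$ ($z{\left(D \right)} = -8 - 144 = -152$)
$\sqrt{z{\left(d{\left(11 \right)} \right)} + n{\left(220,94 \right)}} = \sqrt{-152 + 94 \cdot 220} = \sqrt{-152 + 20680} = \sqrt{20528} = 4 \sqrt{1283}$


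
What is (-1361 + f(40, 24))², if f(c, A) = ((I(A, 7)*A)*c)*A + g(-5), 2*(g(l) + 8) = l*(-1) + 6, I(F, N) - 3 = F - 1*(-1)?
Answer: 1657689725169/4 ≈ 4.1442e+11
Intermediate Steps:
I(F, N) = 4 + F (I(F, N) = 3 + (F - 1*(-1)) = 3 + (F + 1) = 3 + (1 + F) = 4 + F)
g(l) = -5 - l/2 (g(l) = -8 + (l*(-1) + 6)/2 = -8 + (-l + 6)/2 = -8 + (6 - l)/2 = -8 + (3 - l/2) = -5 - l/2)
f(c, A) = -5/2 + c*A²*(4 + A) (f(c, A) = (((4 + A)*A)*c)*A + (-5 - ½*(-5)) = ((A*(4 + A))*c)*A + (-5 + 5/2) = (A*c*(4 + A))*A - 5/2 = c*A²*(4 + A) - 5/2 = -5/2 + c*A²*(4 + A))
(-1361 + f(40, 24))² = (-1361 + (-5/2 + 40*24²*(4 + 24)))² = (-1361 + (-5/2 + 40*576*28))² = (-1361 + (-5/2 + 645120))² = (-1361 + 1290235/2)² = (1287513/2)² = 1657689725169/4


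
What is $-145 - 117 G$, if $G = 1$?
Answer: $-262$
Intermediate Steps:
$-145 - 117 G = -145 - 117 = -262$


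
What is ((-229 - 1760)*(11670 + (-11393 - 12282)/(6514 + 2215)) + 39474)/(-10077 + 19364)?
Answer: -202222660149/81066223 ≈ -2494.5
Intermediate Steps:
((-229 - 1760)*(11670 + (-11393 - 12282)/(6514 + 2215)) + 39474)/(-10077 + 19364) = (-1989*(11670 - 23675/8729) + 39474)/9287 = (-1989*(11670 - 23675*1/8729) + 39474)*(1/9287) = (-1989*(11670 - 23675/8729) + 39474)*(1/9287) = (-1989*101843755/8729 + 39474)*(1/9287) = (-202567228695/8729 + 39474)*(1/9287) = -202222660149/8729*1/9287 = -202222660149/81066223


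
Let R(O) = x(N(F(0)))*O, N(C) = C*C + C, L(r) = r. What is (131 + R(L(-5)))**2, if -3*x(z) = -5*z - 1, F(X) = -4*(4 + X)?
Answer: 31494544/9 ≈ 3.4994e+6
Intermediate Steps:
F(X) = -16 - 4*X
N(C) = C + C**2 (N(C) = C**2 + C = C + C**2)
x(z) = 1/3 + 5*z/3 (x(z) = -(-5*z - 1)/3 = -(-1 - 5*z)/3 = 1/3 + 5*z/3)
R(O) = 1201*O/3 (R(O) = (1/3 + 5*((-16 - 4*0)*(1 + (-16 - 4*0)))/3)*O = (1/3 + 5*((-16 + 0)*(1 + (-16 + 0)))/3)*O = (1/3 + 5*(-16*(1 - 16))/3)*O = (1/3 + 5*(-16*(-15))/3)*O = (1/3 + (5/3)*240)*O = (1/3 + 400)*O = 1201*O/3)
(131 + R(L(-5)))**2 = (131 + (1201/3)*(-5))**2 = (131 - 6005/3)**2 = (-5612/3)**2 = 31494544/9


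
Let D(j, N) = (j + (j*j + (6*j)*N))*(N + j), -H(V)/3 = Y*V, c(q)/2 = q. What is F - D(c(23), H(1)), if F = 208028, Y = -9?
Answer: -493794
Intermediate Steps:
c(q) = 2*q
H(V) = 27*V (H(V) = -(-27)*V = 27*V)
D(j, N) = (N + j)*(j + j² + 6*N*j) (D(j, N) = (j + (j² + 6*N*j))*(N + j) = (j + j² + 6*N*j)*(N + j) = (N + j)*(j + j² + 6*N*j))
F - D(c(23), H(1)) = 208028 - 2*23*(27*1 + 2*23 + (2*23)² + 6*(27*1)² + 7*(27*1)*(2*23)) = 208028 - 46*(27 + 46 + 46² + 6*27² + 7*27*46) = 208028 - 46*(27 + 46 + 2116 + 6*729 + 8694) = 208028 - 46*(27 + 46 + 2116 + 4374 + 8694) = 208028 - 46*15257 = 208028 - 1*701822 = 208028 - 701822 = -493794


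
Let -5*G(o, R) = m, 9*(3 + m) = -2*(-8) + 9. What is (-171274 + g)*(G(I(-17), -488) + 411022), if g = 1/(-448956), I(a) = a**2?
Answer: -71111993543340022/1010151 ≈ -7.0397e+10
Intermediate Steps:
g = -1/448956 ≈ -2.2274e-6
m = -2/9 (m = -3 + (-2*(-8) + 9)/9 = -3 + (16 + 9)/9 = -3 + (1/9)*25 = -3 + 25/9 = -2/9 ≈ -0.22222)
G(o, R) = 2/45 (G(o, R) = -1/5*(-2/9) = 2/45)
(-171274 + g)*(G(I(-17), -488) + 411022) = (-171274 - 1/448956)*(2/45 + 411022) = -76894489945/448956*18495992/45 = -71111993543340022/1010151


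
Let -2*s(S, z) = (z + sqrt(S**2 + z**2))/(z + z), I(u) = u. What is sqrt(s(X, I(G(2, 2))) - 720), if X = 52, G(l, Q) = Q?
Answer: sqrt(-2881 - sqrt(677))/2 ≈ 26.958*I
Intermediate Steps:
s(S, z) = -(z + sqrt(S**2 + z**2))/(4*z) (s(S, z) = -(z + sqrt(S**2 + z**2))/(2*(z + z)) = -(z + sqrt(S**2 + z**2))/(2*(2*z)) = -(z + sqrt(S**2 + z**2))*1/(2*z)/2 = -(z + sqrt(S**2 + z**2))/(4*z))
sqrt(s(X, I(G(2, 2))) - 720) = sqrt((1/4)*(-1*2 - sqrt(52**2 + 2**2))/2 - 720) = sqrt((1/4)*(1/2)*(-2 - sqrt(2704 + 4)) - 720) = sqrt((1/4)*(1/2)*(-2 - sqrt(2708)) - 720) = sqrt((1/4)*(1/2)*(-2 - 2*sqrt(677)) - 720) = sqrt((-1/4 - sqrt(677)/4) - 720) = sqrt(-2881/4 - sqrt(677)/4)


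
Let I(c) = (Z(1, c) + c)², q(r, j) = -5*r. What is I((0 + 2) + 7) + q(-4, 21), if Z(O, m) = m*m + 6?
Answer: 9236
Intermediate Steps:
Z(O, m) = 6 + m² (Z(O, m) = m² + 6 = 6 + m²)
I(c) = (6 + c + c²)² (I(c) = ((6 + c²) + c)² = (6 + c + c²)²)
I((0 + 2) + 7) + q(-4, 21) = (6 + ((0 + 2) + 7) + ((0 + 2) + 7)²)² - 5*(-4) = (6 + (2 + 7) + (2 + 7)²)² + 20 = (6 + 9 + 9²)² + 20 = (6 + 9 + 81)² + 20 = 96² + 20 = 9216 + 20 = 9236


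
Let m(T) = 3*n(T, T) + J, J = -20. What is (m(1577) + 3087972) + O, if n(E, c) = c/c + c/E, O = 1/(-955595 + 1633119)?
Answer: 2092165655993/677524 ≈ 3.0880e+6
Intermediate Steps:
O = 1/677524 ≈ 1.4760e-6
n(E, c) = 1 + c/E
m(T) = -14 (m(T) = 3*((T + T)/T) - 20 = 3*((2*T)/T) - 20 = 3*2 - 20 = 6 - 20 = -14)
(m(1577) + 3087972) + O = (-14 + 3087972) + 1/677524 = 3087958 + 1/677524 = 2092165655993/677524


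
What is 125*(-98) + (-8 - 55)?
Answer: -12313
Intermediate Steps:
125*(-98) + (-8 - 55) = -12250 - 63 = -12313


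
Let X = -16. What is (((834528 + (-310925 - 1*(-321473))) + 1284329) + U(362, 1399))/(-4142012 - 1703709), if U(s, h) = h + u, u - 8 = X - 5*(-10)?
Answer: -2130846/5845721 ≈ -0.36451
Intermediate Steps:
u = 42 (u = 8 + (-16 - 5*(-10)) = 8 + (-16 + 50) = 8 + 34 = 42)
U(s, h) = 42 + h (U(s, h) = h + 42 = 42 + h)
(((834528 + (-310925 - 1*(-321473))) + 1284329) + U(362, 1399))/(-4142012 - 1703709) = (((834528 + (-310925 - 1*(-321473))) + 1284329) + (42 + 1399))/(-4142012 - 1703709) = (((834528 + (-310925 + 321473)) + 1284329) + 1441)/(-5845721) = (((834528 + 10548) + 1284329) + 1441)*(-1/5845721) = ((845076 + 1284329) + 1441)*(-1/5845721) = (2129405 + 1441)*(-1/5845721) = 2130846*(-1/5845721) = -2130846/5845721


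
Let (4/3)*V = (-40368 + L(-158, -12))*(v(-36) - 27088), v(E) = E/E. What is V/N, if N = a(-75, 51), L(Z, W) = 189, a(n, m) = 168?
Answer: 1088328573/224 ≈ 4.8586e+6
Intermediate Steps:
N = 168
v(E) = 1
V = 3264985719/4 (V = 3*((-40368 + 189)*(1 - 27088))/4 = 3*(-40179*(-27087))/4 = (¾)*1088328573 = 3264985719/4 ≈ 8.1625e+8)
V/N = (3264985719/4)/168 = (3264985719/4)*(1/168) = 1088328573/224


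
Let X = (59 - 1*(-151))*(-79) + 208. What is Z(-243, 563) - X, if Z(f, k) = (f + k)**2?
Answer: 118782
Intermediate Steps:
X = -16382 (X = (59 + 151)*(-79) + 208 = 210*(-79) + 208 = -16590 + 208 = -16382)
Z(-243, 563) - X = (-243 + 563)**2 - 1*(-16382) = 320**2 + 16382 = 102400 + 16382 = 118782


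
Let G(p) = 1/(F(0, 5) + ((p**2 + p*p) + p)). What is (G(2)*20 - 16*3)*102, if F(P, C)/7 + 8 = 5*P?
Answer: -113628/23 ≈ -4940.3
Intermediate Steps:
F(P, C) = -56 + 35*P (F(P, C) = -56 + 7*(5*P) = -56 + 35*P)
G(p) = 1/(-56 + p + 2*p**2) (G(p) = 1/((-56 + 35*0) + ((p**2 + p*p) + p)) = 1/((-56 + 0) + ((p**2 + p**2) + p)) = 1/(-56 + (2*p**2 + p)) = 1/(-56 + (p + 2*p**2)) = 1/(-56 + p + 2*p**2))
(G(2)*20 - 16*3)*102 = (20/(-56 + 2 + 2*2**2) - 16*3)*102 = (20/(-56 + 2 + 2*4) - 48)*102 = (20/(-56 + 2 + 8) - 48)*102 = (20/(-46) - 48)*102 = (-1/46*20 - 48)*102 = (-10/23 - 48)*102 = -1114/23*102 = -113628/23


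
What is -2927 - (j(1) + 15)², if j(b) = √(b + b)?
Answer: -3154 - 30*√2 ≈ -3196.4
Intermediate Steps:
j(b) = √2*√b (j(b) = √(2*b) = √2*√b)
-2927 - (j(1) + 15)² = -2927 - (√2*√1 + 15)² = -2927 - (√2*1 + 15)² = -2927 - (√2 + 15)² = -2927 - (15 + √2)²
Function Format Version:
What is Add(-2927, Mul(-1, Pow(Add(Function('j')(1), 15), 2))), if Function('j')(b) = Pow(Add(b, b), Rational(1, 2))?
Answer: Add(-3154, Mul(-30, Pow(2, Rational(1, 2)))) ≈ -3196.4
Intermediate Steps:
Function('j')(b) = Mul(Pow(2, Rational(1, 2)), Pow(b, Rational(1, 2))) (Function('j')(b) = Pow(Mul(2, b), Rational(1, 2)) = Mul(Pow(2, Rational(1, 2)), Pow(b, Rational(1, 2))))
Add(-2927, Mul(-1, Pow(Add(Function('j')(1), 15), 2))) = Add(-2927, Mul(-1, Pow(Add(Mul(Pow(2, Rational(1, 2)), Pow(1, Rational(1, 2))), 15), 2))) = Add(-2927, Mul(-1, Pow(Add(Mul(Pow(2, Rational(1, 2)), 1), 15), 2))) = Add(-2927, Mul(-1, Pow(Add(Pow(2, Rational(1, 2)), 15), 2))) = Add(-2927, Mul(-1, Pow(Add(15, Pow(2, Rational(1, 2))), 2)))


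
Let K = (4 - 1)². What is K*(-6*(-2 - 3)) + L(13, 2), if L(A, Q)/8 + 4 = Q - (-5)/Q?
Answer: 274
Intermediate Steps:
L(A, Q) = -32 + 8*Q + 40/Q (L(A, Q) = -32 + 8*(Q - (-5)/Q) = -32 + 8*(Q + 5/Q) = -32 + (8*Q + 40/Q) = -32 + 8*Q + 40/Q)
K = 9 (K = 3² = 9)
K*(-6*(-2 - 3)) + L(13, 2) = 9*(-6*(-2 - 3)) + (-32 + 8*2 + 40/2) = 9*(-6*(-5)) + (-32 + 16 + 40*(½)) = 9*30 + (-32 + 16 + 20) = 270 + 4 = 274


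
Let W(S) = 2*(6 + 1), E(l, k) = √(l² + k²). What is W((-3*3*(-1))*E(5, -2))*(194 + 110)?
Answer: 4256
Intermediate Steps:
E(l, k) = √(k² + l²)
W(S) = 14 (W(S) = 2*7 = 14)
W((-3*3*(-1))*E(5, -2))*(194 + 110) = 14*(194 + 110) = 14*304 = 4256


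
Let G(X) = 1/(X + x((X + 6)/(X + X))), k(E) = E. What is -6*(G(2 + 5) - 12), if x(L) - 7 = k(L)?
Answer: 14964/209 ≈ 71.598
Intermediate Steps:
x(L) = 7 + L
G(X) = 1/(7 + X + (6 + X)/(2*X)) (G(X) = 1/(X + (7 + (X + 6)/(X + X))) = 1/(X + (7 + (6 + X)/((2*X)))) = 1/(X + (7 + (6 + X)*(1/(2*X)))) = 1/(X + (7 + (6 + X)/(2*X))) = 1/(7 + X + (6 + X)/(2*X)))
-6*(G(2 + 5) - 12) = -6*(2*(2 + 5)/(6 + 2*(2 + 5)² + 15*(2 + 5)) - 12) = -6*(2*7/(6 + 2*7² + 15*7) - 12) = -6*(2*7/(6 + 2*49 + 105) - 12) = -6*(2*7/(6 + 98 + 105) - 12) = -6*(2*7/209 - 12) = -6*(2*7*(1/209) - 12) = -6*(14/209 - 12) = -6*(-2494/209) = 14964/209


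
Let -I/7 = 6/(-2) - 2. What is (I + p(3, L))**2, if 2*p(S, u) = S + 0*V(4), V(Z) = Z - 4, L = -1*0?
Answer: 5329/4 ≈ 1332.3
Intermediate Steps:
L = 0
V(Z) = -4 + Z
I = 35 (I = -7*(6/(-2) - 2) = -7*(-1/2*6 - 2) = -7*(-3 - 2) = -7*(-5) = 35)
p(S, u) = S/2 (p(S, u) = (S + 0*(-4 + 4))/2 = (S + 0*0)/2 = (S + 0)/2 = S/2)
(I + p(3, L))**2 = (35 + (1/2)*3)**2 = (35 + 3/2)**2 = (73/2)**2 = 5329/4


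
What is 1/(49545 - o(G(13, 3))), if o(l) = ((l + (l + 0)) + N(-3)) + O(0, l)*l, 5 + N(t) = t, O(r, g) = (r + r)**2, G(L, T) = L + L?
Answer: 1/49501 ≈ 2.0202e-5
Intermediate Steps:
G(L, T) = 2*L
O(r, g) = 4*r**2 (O(r, g) = (2*r)**2 = 4*r**2)
N(t) = -5 + t
o(l) = -8 + 2*l (o(l) = ((l + (l + 0)) + (-5 - 3)) + (4*0**2)*l = ((l + l) - 8) + (4*0)*l = (2*l - 8) + 0*l = (-8 + 2*l) + 0 = -8 + 2*l)
1/(49545 - o(G(13, 3))) = 1/(49545 - (-8 + 2*(2*13))) = 1/(49545 - (-8 + 2*26)) = 1/(49545 - (-8 + 52)) = 1/(49545 - 1*44) = 1/(49545 - 44) = 1/49501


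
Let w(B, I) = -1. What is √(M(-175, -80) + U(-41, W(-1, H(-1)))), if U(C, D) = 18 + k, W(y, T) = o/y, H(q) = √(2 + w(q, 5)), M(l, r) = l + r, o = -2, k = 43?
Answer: I*√194 ≈ 13.928*I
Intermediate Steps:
H(q) = 1 (H(q) = √(2 - 1) = √1 = 1)
W(y, T) = -2/y
U(C, D) = 61 (U(C, D) = 18 + 43 = 61)
√(M(-175, -80) + U(-41, W(-1, H(-1)))) = √((-175 - 80) + 61) = √(-255 + 61) = √(-194) = I*√194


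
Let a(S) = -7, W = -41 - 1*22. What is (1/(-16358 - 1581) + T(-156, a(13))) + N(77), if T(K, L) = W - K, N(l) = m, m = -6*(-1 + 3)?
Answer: 1453058/17939 ≈ 81.000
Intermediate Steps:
W = -63 (W = -41 - 22 = -63)
m = -12 (m = -6*2 = -12)
N(l) = -12
T(K, L) = -63 - K
(1/(-16358 - 1581) + T(-156, a(13))) + N(77) = (1/(-16358 - 1581) + (-63 - 1*(-156))) - 12 = (1/(-17939) + (-63 + 156)) - 12 = (-1/17939 + 93) - 12 = 1668326/17939 - 12 = 1453058/17939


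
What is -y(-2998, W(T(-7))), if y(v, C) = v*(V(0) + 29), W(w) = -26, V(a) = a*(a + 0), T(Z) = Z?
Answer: 86942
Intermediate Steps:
V(a) = a² (V(a) = a*a = a²)
y(v, C) = 29*v (y(v, C) = v*(0² + 29) = v*(0 + 29) = v*29 = 29*v)
-y(-2998, W(T(-7))) = -29*(-2998) = -1*(-86942) = 86942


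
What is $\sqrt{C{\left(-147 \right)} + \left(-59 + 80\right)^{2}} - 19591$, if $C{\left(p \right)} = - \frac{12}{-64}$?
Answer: $-19591 + \frac{\sqrt{7059}}{4} \approx -19570.0$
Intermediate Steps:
$C{\left(p \right)} = \frac{3}{16}$ ($C{\left(p \right)} = \left(-12\right) \left(- \frac{1}{64}\right) = \frac{3}{16}$)
$\sqrt{C{\left(-147 \right)} + \left(-59 + 80\right)^{2}} - 19591 = \sqrt{\frac{3}{16} + \left(-59 + 80\right)^{2}} - 19591 = \sqrt{\frac{3}{16} + 21^{2}} - 19591 = \sqrt{\frac{3}{16} + 441} - 19591 = \sqrt{\frac{7059}{16}} - 19591 = \frac{\sqrt{7059}}{4} - 19591 = -19591 + \frac{\sqrt{7059}}{4}$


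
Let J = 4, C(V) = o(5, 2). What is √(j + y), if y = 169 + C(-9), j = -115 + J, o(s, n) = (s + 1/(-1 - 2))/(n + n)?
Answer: √2130/6 ≈ 7.6920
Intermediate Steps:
o(s, n) = (-⅓ + s)/(2*n) (o(s, n) = (s + 1/(-3))/((2*n)) = (s - ⅓)*(1/(2*n)) = (-⅓ + s)*(1/(2*n)) = (-⅓ + s)/(2*n))
C(V) = 7/6 (C(V) = (⅙)*(-1 + 3*5)/2 = (⅙)*(½)*(-1 + 15) = (⅙)*(½)*14 = 7/6)
j = -111 (j = -115 + 4 = -111)
y = 1021/6 (y = 169 + 7/6 = 1021/6 ≈ 170.17)
√(j + y) = √(-111 + 1021/6) = √(355/6) = √2130/6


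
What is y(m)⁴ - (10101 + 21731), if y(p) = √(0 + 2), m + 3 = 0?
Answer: -31828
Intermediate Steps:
m = -3 (m = -3 + 0 = -3)
y(p) = √2
y(m)⁴ - (10101 + 21731) = (√2)⁴ - (10101 + 21731) = 4 - 1*31832 = 4 - 31832 = -31828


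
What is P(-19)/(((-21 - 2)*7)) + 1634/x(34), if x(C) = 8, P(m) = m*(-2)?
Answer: 131385/644 ≈ 204.01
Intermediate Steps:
P(m) = -2*m
P(-19)/(((-21 - 2)*7)) + 1634/x(34) = (-2*(-19))/(((-21 - 2)*7)) + 1634/8 = 38/((-23*7)) + 1634*(1/8) = 38/(-161) + 817/4 = 38*(-1/161) + 817/4 = -38/161 + 817/4 = 131385/644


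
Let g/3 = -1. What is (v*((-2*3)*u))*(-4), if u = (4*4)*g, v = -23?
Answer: 26496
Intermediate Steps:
g = -3 (g = 3*(-1) = -3)
u = -48 (u = (4*4)*(-3) = 16*(-3) = -48)
(v*((-2*3)*u))*(-4) = -23*(-2*3)*(-48)*(-4) = -(-138)*(-48)*(-4) = -23*288*(-4) = -6624*(-4) = 26496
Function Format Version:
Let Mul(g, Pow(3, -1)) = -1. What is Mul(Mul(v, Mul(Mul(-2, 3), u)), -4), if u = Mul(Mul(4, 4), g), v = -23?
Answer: 26496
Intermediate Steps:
g = -3 (g = Mul(3, -1) = -3)
u = -48 (u = Mul(Mul(4, 4), -3) = Mul(16, -3) = -48)
Mul(Mul(v, Mul(Mul(-2, 3), u)), -4) = Mul(Mul(-23, Mul(Mul(-2, 3), -48)), -4) = Mul(Mul(-23, Mul(-6, -48)), -4) = Mul(Mul(-23, 288), -4) = Mul(-6624, -4) = 26496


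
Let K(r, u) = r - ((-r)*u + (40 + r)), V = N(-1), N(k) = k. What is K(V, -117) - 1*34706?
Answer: -34629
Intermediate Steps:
V = -1
K(r, u) = -40 + r*u (K(r, u) = r - (-r*u + (40 + r)) = r - (40 + r - r*u) = r + (-40 - r + r*u) = -40 + r*u)
K(V, -117) - 1*34706 = (-40 - 1*(-117)) - 1*34706 = (-40 + 117) - 34706 = 77 - 34706 = -34629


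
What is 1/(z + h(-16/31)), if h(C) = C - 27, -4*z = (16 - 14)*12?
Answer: -31/1039 ≈ -0.029836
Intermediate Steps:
z = -6 (z = -(16 - 14)*12/4 = -12/2 = -¼*24 = -6)
h(C) = -27 + C
1/(z + h(-16/31)) = 1/(-6 + (-27 - 16/31)) = 1/(-6 - 853/31) = 1/(-1039/31) = -31/1039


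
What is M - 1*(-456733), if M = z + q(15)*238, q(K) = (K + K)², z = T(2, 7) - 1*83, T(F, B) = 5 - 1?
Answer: 670854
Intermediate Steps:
T(F, B) = 4
z = -79 (z = 4 - 1*83 = 4 - 83 = -79)
q(K) = 4*K² (q(K) = (2*K)² = 4*K²)
M = 214121 (M = -79 + (4*15²)*238 = -79 + (4*225)*238 = -79 + 900*238 = -79 + 214200 = 214121)
M - 1*(-456733) = 214121 - 1*(-456733) = 214121 + 456733 = 670854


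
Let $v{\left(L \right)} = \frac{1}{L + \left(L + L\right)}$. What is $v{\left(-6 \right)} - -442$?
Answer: $\frac{7955}{18} \approx 441.94$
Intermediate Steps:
$v{\left(L \right)} = \frac{1}{3 L}$ ($v{\left(L \right)} = \frac{1}{L + 2 L} = \frac{1}{3 L}$)
$v{\left(-6 \right)} - -442 = \frac{1}{3 \left(-6\right)} - -442 = \frac{1}{3} \left(- \frac{1}{6}\right) + 442 = - \frac{1}{18} + 442 = \frac{7955}{18}$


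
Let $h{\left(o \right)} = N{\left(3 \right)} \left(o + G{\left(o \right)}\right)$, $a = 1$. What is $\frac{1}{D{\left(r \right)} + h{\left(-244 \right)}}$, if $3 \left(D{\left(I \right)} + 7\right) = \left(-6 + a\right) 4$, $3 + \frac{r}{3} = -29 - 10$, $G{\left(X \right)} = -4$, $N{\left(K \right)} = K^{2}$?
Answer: $- \frac{3}{6737} \approx -0.0004453$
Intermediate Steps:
$r = -126$ ($r = -9 + 3 \left(-29 - 10\right) = -9 + 3 \left(-39\right) = -9 - 117 = -126$)
$D{\left(I \right)} = - \frac{41}{3}$ ($D{\left(I \right)} = -7 + \frac{\left(-6 + 1\right) 4}{3} = -7 + \frac{\left(-5\right) 4}{3} = -7 + \frac{1}{3} \left(-20\right) = -7 - \frac{20}{3} = - \frac{41}{3}$)
$h{\left(o \right)} = -36 + 9 o$ ($h{\left(o \right)} = 3^{2} \left(o - 4\right) = 9 \left(-4 + o\right) = -36 + 9 o$)
$\frac{1}{D{\left(r \right)} + h{\left(-244 \right)}} = \frac{1}{- \frac{41}{3} + \left(-36 + 9 \left(-244\right)\right)} = \frac{1}{- \frac{41}{3} - 2232} = \frac{1}{- \frac{6737}{3}} = - \frac{3}{6737}$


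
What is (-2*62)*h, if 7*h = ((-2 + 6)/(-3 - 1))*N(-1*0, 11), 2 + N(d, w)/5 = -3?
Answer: -3100/7 ≈ -442.86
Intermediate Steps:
N(d, w) = -25 (N(d, w) = -10 + 5*(-3) = -10 - 15 = -25)
h = 25/7 (h = (((-2 + 6)/(-3 - 1))*(-25))/7 = ((4/(-4))*(-25))/7 = ((4*(-¼))*(-25))/7 = (-1*(-25))/7 = (⅐)*25 = 25/7 ≈ 3.5714)
(-2*62)*h = -2*62*(25/7) = -124*25/7 = -3100/7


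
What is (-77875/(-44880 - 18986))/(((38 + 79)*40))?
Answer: 15575/59778576 ≈ 0.00026054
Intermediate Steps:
(-77875/(-44880 - 18986))/(((38 + 79)*40)) = (-77875/(-63866))/((117*40)) = -77875*(-1/63866)/4680 = (77875/63866)*(1/4680) = 15575/59778576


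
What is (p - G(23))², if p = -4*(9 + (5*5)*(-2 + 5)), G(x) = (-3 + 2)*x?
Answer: 97969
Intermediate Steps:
G(x) = -x
p = -336 (p = -4*(9 + 25*3) = -4*(9 + 75) = -4*84 = -336)
(p - G(23))² = (-336 - (-1)*23)² = (-336 - 1*(-23))² = (-336 + 23)² = (-313)² = 97969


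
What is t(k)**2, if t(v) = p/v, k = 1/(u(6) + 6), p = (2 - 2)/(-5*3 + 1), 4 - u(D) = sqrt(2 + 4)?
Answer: 0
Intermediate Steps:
u(D) = 4 - sqrt(6) (u(D) = 4 - sqrt(2 + 4) = 4 - sqrt(6))
p = 0 (p = 0/(-15 + 1) = 0/(-14) = 0*(-1/14) = 0)
k = 1/(10 - sqrt(6)) (k = 1/((4 - sqrt(6)) + 6) = 1/(10 - sqrt(6)) ≈ 0.13244)
t(v) = 0 (t(v) = 0/v = 0)
t(k)**2 = 0**2 = 0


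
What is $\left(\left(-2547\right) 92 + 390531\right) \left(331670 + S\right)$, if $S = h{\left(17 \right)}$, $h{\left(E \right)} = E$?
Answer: $51811831209$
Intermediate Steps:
$S = 17$
$\left(\left(-2547\right) 92 + 390531\right) \left(331670 + S\right) = \left(\left(-2547\right) 92 + 390531\right) \left(331670 + 17\right) = \left(-234324 + 390531\right) 331687 = 156207 \cdot 331687 = 51811831209$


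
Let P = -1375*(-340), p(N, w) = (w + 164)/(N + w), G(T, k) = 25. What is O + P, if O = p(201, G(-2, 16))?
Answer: 105655189/226 ≈ 4.6750e+5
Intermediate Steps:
p(N, w) = (164 + w)/(N + w)
P = 467500
O = 189/226 (O = (164 + 25)/(201 + 25) = 189/226 ≈ 0.83628)
O + P = 189/226 + 467500 = 105655189/226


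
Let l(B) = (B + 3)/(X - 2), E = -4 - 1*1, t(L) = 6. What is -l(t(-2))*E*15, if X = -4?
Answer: -225/2 ≈ -112.50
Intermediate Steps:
E = -5 (E = -4 - 1 = -5)
l(B) = -1/2 - B/6 (l(B) = (B + 3)/(-4 - 2) = (3 + B)/(-6) = (3 + B)*(-1/6) = -1/2 - B/6)
-l(t(-2))*E*15 = -(-1/2 - 1/6*6)*(-5)*15 = -(-1/2 - 1)*(-5)*15 = -(-3/2*(-5))*15 = -15*15/2 = -1*225/2 = -225/2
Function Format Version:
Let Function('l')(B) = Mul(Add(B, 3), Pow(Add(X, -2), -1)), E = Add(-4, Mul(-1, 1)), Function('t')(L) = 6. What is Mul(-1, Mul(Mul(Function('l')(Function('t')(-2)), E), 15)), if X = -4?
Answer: Rational(-225, 2) ≈ -112.50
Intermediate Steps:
E = -5 (E = Add(-4, -1) = -5)
Function('l')(B) = Add(Rational(-1, 2), Mul(Rational(-1, 6), B)) (Function('l')(B) = Mul(Add(B, 3), Pow(Add(-4, -2), -1)) = Mul(Add(3, B), Pow(-6, -1)) = Mul(Add(3, B), Rational(-1, 6)) = Add(Rational(-1, 2), Mul(Rational(-1, 6), B)))
Mul(-1, Mul(Mul(Function('l')(Function('t')(-2)), E), 15)) = Mul(-1, Mul(Mul(Add(Rational(-1, 2), Mul(Rational(-1, 6), 6)), -5), 15)) = Mul(-1, Mul(Mul(Add(Rational(-1, 2), -1), -5), 15)) = Mul(-1, Mul(Mul(Rational(-3, 2), -5), 15)) = Mul(-1, Mul(Rational(15, 2), 15)) = Mul(-1, Rational(225, 2)) = Rational(-225, 2)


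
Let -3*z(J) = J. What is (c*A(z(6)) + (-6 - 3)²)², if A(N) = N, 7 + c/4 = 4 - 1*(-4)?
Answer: 5329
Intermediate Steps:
z(J) = -J/3
c = 4 (c = -28 + 4*(4 - 1*(-4)) = -28 + 4*(4 + 4) = -28 + 4*8 = -28 + 32 = 4)
(c*A(z(6)) + (-6 - 3)²)² = (4*(-⅓*6) + (-6 - 3)²)² = (4*(-2) + (-9)²)² = (-8 + 81)² = 73² = 5329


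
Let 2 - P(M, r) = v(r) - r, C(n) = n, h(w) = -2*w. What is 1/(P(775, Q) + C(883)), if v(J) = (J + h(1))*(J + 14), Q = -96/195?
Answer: 4225/3879281 ≈ 0.0010891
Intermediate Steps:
Q = -32/65 (Q = -96*1/195 = -32/65 ≈ -0.49231)
v(J) = (-2 + J)*(14 + J) (v(J) = (J - 2*1)*(J + 14) = (J - 2)*(14 + J) = (-2 + J)*(14 + J))
P(M, r) = 30 - r**2 - 11*r (P(M, r) = 2 - ((-28 + r**2 + 12*r) - r) = 2 - (-28 + r**2 + 11*r) = 2 + (28 - r**2 - 11*r) = 30 - r**2 - 11*r)
1/(P(775, Q) + C(883)) = 1/((30 - (-32/65)**2 - 11*(-32/65)) + 883) = 1/((30 - 1*1024/4225 + 352/65) + 883) = 1/((30 - 1024/4225 + 352/65) + 883) = 1/(148606/4225 + 883) = 1/(3879281/4225) = 4225/3879281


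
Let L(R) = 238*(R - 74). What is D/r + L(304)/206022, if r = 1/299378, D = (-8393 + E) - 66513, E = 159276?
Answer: 2601905595347830/103011 ≈ 2.5259e+10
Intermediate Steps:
D = 84370 (D = (-8393 + 159276) - 66513 = 150883 - 66513 = 84370)
r = 1/299378 ≈ 3.3403e-6
L(R) = -17612 + 238*R (L(R) = 238*(-74 + R) = -17612 + 238*R)
D/r + L(304)/206022 = 84370/(1/299378) + (-17612 + 238*304)/206022 = 84370*299378 + (-17612 + 72352)*(1/206022) = 25258521860 + 54740*(1/206022) = 25258521860 + 27370/103011 = 2601905595347830/103011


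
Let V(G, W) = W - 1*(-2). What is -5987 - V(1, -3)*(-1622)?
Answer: -7609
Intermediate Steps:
V(G, W) = 2 + W (V(G, W) = W + 2 = 2 + W)
-5987 - V(1, -3)*(-1622) = -5987 - (2 - 3)*(-1622) = -5987 - (-1)*(-1622) = -5987 - 1*1622 = -5987 - 1622 = -7609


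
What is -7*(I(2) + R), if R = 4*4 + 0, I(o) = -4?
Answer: -84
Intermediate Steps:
R = 16 (R = 16 + 0 = 16)
-7*(I(2) + R) = -7*(-4 + 16) = -7*12 = -84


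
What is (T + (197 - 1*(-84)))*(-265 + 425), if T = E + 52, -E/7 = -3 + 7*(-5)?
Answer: 95840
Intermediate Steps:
E = 266 (E = -7*(-3 + 7*(-5)) = -7*(-3 - 35) = -7*(-38) = 266)
T = 318 (T = 266 + 52 = 318)
(T + (197 - 1*(-84)))*(-265 + 425) = (318 + (197 - 1*(-84)))*(-265 + 425) = (318 + (197 + 84))*160 = (318 + 281)*160 = 599*160 = 95840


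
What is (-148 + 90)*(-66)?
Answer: 3828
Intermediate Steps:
(-148 + 90)*(-66) = -58*(-66) = 3828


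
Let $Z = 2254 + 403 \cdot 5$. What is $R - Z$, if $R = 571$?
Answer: $-3698$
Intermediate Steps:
$Z = 4269$ ($Z = 2254 + 2015 = 4269$)
$R - Z = 571 - 4269 = -3698$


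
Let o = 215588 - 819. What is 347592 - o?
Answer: 132823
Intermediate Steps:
o = 214769
347592 - o = 347592 - 1*214769 = 347592 - 214769 = 132823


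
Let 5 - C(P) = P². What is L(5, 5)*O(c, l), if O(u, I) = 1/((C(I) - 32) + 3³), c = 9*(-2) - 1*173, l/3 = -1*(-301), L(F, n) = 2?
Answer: -2/815409 ≈ -2.4528e-6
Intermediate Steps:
l = 903 (l = 3*(-1*(-301)) = 3*301 = 903)
C(P) = 5 - P²
c = -191 (c = -18 - 173 = -191)
O(u, I) = -1/I² (O(u, I) = 1/(((5 - I²) - 32) + 3³) = 1/((-27 - I²) + 27) = 1/(-I²) = -1/I²)
L(5, 5)*O(c, l) = 2*(-1/903²) = 2*(-1*1/815409) = 2*(-1/815409) = -2/815409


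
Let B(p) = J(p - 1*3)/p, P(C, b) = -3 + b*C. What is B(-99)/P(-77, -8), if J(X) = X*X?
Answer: -1156/6743 ≈ -0.17144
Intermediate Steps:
P(C, b) = -3 + C*b
J(X) = X²
B(p) = (-3 + p)²/p (B(p) = (p - 1*3)²/p = (p - 3)²/p = (-3 + p)²/p)
B(-99)/P(-77, -8) = ((-3 - 99)²/(-99))/(-3 - 77*(-8)) = (-1/99*(-102)²)/(-3 + 616) = -1/99*10404/613 = -1156/11*1/613 = -1156/6743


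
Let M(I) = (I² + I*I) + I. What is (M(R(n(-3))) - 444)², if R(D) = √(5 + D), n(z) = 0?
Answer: 188361 - 868*√5 ≈ 1.8642e+5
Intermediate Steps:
M(I) = I + 2*I² (M(I) = (I² + I²) + I = 2*I² + I = I + 2*I²)
(M(R(n(-3))) - 444)² = (√(5 + 0)*(1 + 2*√(5 + 0)) - 444)² = (√5*(1 + 2*√5) - 444)² = (-444 + √5*(1 + 2*√5))²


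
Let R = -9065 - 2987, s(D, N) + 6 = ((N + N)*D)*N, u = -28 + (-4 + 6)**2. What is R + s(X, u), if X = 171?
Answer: 184934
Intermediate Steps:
u = -24 (u = -28 + 2**2 = -28 + 4 = -24)
s(D, N) = -6 + 2*D*N**2 (s(D, N) = -6 + ((N + N)*D)*N = -6 + ((2*N)*D)*N = -6 + (2*D*N)*N = -6 + 2*D*N**2)
R = -12052
R + s(X, u) = -12052 + (-6 + 2*171*(-24)**2) = -12052 + (-6 + 2*171*576) = -12052 + (-6 + 196992) = -12052 + 196986 = 184934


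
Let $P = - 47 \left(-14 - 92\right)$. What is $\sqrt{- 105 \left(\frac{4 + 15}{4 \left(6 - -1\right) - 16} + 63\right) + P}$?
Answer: $\frac{i \sqrt{7197}}{2} \approx 42.418 i$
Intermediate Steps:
$P = 4982$ ($P = \left(-47\right) \left(-106\right) = 4982$)
$\sqrt{- 105 \left(\frac{4 + 15}{4 \left(6 - -1\right) - 16} + 63\right) + P} = \sqrt{- 105 \left(\frac{4 + 15}{4 \left(6 - -1\right) - 16} + 63\right) + 4982} = \sqrt{- 105 \left(\frac{19}{4 \left(6 + 1\right) - 16} + 63\right) + 4982} = \sqrt{- 105 \left(\frac{19}{4 \cdot 7 - 16} + 63\right) + 4982} = \sqrt{- 105 \left(\frac{19}{28 - 16} + 63\right) + 4982} = \sqrt{- 105 \left(\frac{19}{12} + 63\right) + 4982} = \sqrt{\left(-105\right) \frac{775}{12} + 4982} = \sqrt{- \frac{27125}{4} + 4982} = \sqrt{- \frac{7197}{4}} = \frac{i \sqrt{7197}}{2}$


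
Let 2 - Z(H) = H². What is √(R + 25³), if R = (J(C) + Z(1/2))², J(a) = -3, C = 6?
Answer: 5*√10001/4 ≈ 125.01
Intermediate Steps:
Z(H) = 2 - H²
R = 25/16 (R = (-3 + (2 - (1/2)²))² = (-3 + (2 - (½)²))² = (-3 + (2 - 1*¼))² = (-3 + (2 - ¼))² = (-3 + 7/4)² = (-5/4)² = 25/16 ≈ 1.5625)
√(R + 25³) = √(25/16 + 25³) = √(25/16 + 15625) = √(250025/16) = 5*√10001/4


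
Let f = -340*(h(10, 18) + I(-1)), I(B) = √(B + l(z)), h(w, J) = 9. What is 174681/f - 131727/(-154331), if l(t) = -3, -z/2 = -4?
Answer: -238821330399/4460165900 + 174681*I/14450 ≈ -53.545 + 12.089*I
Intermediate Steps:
z = 8 (z = -2*(-4) = 8)
I(B) = √(-3 + B) (I(B) = √(B - 3) = √(-3 + B))
f = -3060 - 680*I (f = -340*(9 + √(-3 - 1)) = -340*(9 + √(-4)) = -340*(9 + 2*I) = -3060 - 680*I ≈ -3060.0 - 680.0*I)
174681/f - 131727/(-154331) = 174681/(-3060 - 680*I) - 131727/(-154331) = 174681*((-3060 + 680*I)/9826000) - 131727*(-1/154331) = 174681*(-3060 + 680*I)/9826000 + 131727/154331 = 131727/154331 + 174681*(-3060 + 680*I)/9826000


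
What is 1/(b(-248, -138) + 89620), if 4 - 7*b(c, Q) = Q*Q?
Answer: 1/86900 ≈ 1.1507e-5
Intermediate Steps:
b(c, Q) = 4/7 - Q²/7 (b(c, Q) = 4/7 - Q*Q/7 = 4/7 - Q²/7)
1/(b(-248, -138) + 89620) = 1/((4/7 - ⅐*(-138)²) + 89620) = 1/((4/7 - ⅐*19044) + 89620) = 1/((4/7 - 19044/7) + 89620) = 1/(-2720 + 89620) = 1/86900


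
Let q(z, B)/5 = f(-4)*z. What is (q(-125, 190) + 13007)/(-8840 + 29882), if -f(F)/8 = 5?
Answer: 4223/2338 ≈ 1.8062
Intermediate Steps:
f(F) = -40 (f(F) = -8*5 = -40)
q(z, B) = -200*z (q(z, B) = 5*(-40*z) = -200*z)
(q(-125, 190) + 13007)/(-8840 + 29882) = (-200*(-125) + 13007)/(-8840 + 29882) = (25000 + 13007)/21042 = 38007*(1/21042) = 4223/2338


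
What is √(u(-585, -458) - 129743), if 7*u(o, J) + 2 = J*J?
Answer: I*√99777 ≈ 315.88*I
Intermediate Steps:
u(o, J) = -2/7 + J²/7 (u(o, J) = -2/7 + (J*J)/7 = -2/7 + J²/7)
√(u(-585, -458) - 129743) = √((-2/7 + (⅐)*(-458)²) - 129743) = √((-2/7 + (⅐)*209764) - 129743) = √((-2/7 + 209764/7) - 129743) = √(29966 - 129743) = √(-99777) = I*√99777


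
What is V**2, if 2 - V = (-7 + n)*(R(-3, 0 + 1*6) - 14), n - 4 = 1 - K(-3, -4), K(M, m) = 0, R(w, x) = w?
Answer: 1024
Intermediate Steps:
n = 5 (n = 4 + (1 - 1*0) = 4 + (1 + 0) = 4 + 1 = 5)
V = -32 (V = 2 - (-7 + 5)*(-3 - 14) = 2 - (-2)*(-17) = 2 - 1*34 = 2 - 34 = -32)
V**2 = (-32)**2 = 1024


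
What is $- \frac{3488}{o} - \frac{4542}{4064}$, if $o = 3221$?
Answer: $- \frac{14402507}{6545072} \approx -2.2005$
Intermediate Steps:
$- \frac{3488}{o} - \frac{4542}{4064} = - \frac{3488}{3221} - \frac{4542}{4064} = \left(-3488\right) \frac{1}{3221} - \frac{2271}{2032} = - \frac{3488}{3221} - \frac{2271}{2032} = - \frac{14402507}{6545072}$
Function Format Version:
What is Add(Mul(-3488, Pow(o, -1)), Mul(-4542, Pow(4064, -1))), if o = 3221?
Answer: Rational(-14402507, 6545072) ≈ -2.2005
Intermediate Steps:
Add(Mul(-3488, Pow(o, -1)), Mul(-4542, Pow(4064, -1))) = Add(Mul(-3488, Pow(3221, -1)), Mul(-4542, Pow(4064, -1))) = Add(Mul(-3488, Rational(1, 3221)), Mul(-4542, Rational(1, 4064))) = Add(Rational(-3488, 3221), Rational(-2271, 2032)) = Rational(-14402507, 6545072)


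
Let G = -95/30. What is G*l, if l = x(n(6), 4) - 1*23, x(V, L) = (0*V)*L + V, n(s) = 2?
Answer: 133/2 ≈ 66.500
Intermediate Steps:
x(V, L) = V (x(V, L) = 0*L + V = 0 + V = V)
G = -19/6 (G = -95*1/30 = -19/6 ≈ -3.1667)
l = -21 (l = 2 - 1*23 = 2 - 23 = -21)
G*l = -19/6*(-21) = 133/2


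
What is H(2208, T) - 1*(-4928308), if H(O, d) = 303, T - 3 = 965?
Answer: 4928611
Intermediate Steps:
T = 968 (T = 3 + 965 = 968)
H(2208, T) - 1*(-4928308) = 303 - 1*(-4928308) = 303 + 4928308 = 4928611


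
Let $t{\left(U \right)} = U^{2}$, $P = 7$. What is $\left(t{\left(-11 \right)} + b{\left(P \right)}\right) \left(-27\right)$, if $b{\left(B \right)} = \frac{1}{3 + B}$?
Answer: $- \frac{32697}{10} \approx -3269.7$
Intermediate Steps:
$\left(t{\left(-11 \right)} + b{\left(P \right)}\right) \left(-27\right) = \left(\left(-11\right)^{2} + \frac{1}{3 + 7}\right) \left(-27\right) = \left(121 + \frac{1}{10}\right) \left(-27\right) = \frac{1211}{10} \left(-27\right) = - \frac{32697}{10}$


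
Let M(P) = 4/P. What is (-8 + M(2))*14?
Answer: -84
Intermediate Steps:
(-8 + M(2))*14 = (-8 + 4/2)*14 = (-8 + 4*(½))*14 = (-8 + 2)*14 = -6*14 = -84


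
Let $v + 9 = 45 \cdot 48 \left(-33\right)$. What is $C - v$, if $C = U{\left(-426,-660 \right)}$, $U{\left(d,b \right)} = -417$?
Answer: $70872$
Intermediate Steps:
$v = -71289$ ($v = -9 + 45 \cdot 48 \left(-33\right) = -9 + 2160 \left(-33\right) = -9 - 71280 = -71289$)
$C = -417$
$C - v = -417 - -71289 = -417 + 71289 = 70872$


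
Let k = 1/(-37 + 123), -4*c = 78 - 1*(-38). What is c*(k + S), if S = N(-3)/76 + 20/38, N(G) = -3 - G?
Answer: -25491/1634 ≈ -15.600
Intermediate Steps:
S = 10/19 (S = (-3 - 1*(-3))/76 + 20/38 = (-3 + 3)*(1/76) + 20*(1/38) = 0*(1/76) + 10/19 = 0 + 10/19 = 10/19 ≈ 0.52632)
c = -29 (c = -(78 - 1*(-38))/4 = -(78 + 38)/4 = -¼*116 = -29)
k = 1/86 ≈ 0.011628
c*(k + S) = -29*(1/86 + 10/19) = -29*879/1634 = -25491/1634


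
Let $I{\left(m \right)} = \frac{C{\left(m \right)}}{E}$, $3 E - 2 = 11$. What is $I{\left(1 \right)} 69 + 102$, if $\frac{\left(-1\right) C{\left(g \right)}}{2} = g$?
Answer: $\frac{912}{13} \approx 70.154$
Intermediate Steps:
$E = \frac{13}{3}$ ($E = \frac{2}{3} + \frac{1}{3} \cdot 11 = \frac{2}{3} + \frac{11}{3} = \frac{13}{3} \approx 4.3333$)
$C{\left(g \right)} = - 2 g$
$I{\left(m \right)} = - \frac{6 m}{13}$ ($I{\left(m \right)} = \frac{\left(-2\right) m}{\frac{13}{3}} = - 2 m \frac{3}{13} = - \frac{6 m}{13}$)
$I{\left(1 \right)} 69 + 102 = \left(- \frac{6}{13}\right) 1 \cdot 69 + 102 = \left(- \frac{6}{13}\right) 69 + 102 = - \frac{414}{13} + 102 = \frac{912}{13}$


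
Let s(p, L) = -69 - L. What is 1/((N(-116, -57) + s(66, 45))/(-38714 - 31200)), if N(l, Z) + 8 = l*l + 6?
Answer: -34957/6670 ≈ -5.2409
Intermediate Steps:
N(l, Z) = -2 + l**2 (N(l, Z) = -8 + (l*l + 6) = -8 + (l**2 + 6) = -8 + (6 + l**2) = -2 + l**2)
1/((N(-116, -57) + s(66, 45))/(-38714 - 31200)) = 1/(((-2 + (-116)**2) + (-69 - 1*45))/(-38714 - 31200)) = 1/(((-2 + 13456) + (-69 - 45))/(-69914)) = 1/((13454 - 114)*(-1/69914)) = 1/(13340*(-1/69914)) = 1/(-6670/34957) = -34957/6670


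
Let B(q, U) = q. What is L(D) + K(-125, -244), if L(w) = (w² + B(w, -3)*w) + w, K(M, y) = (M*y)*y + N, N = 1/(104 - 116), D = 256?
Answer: -87728065/12 ≈ -7.3107e+6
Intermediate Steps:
N = -1/12 (N = 1/(-12) = -1/12 ≈ -0.083333)
K(M, y) = -1/12 + M*y² (K(M, y) = (M*y)*y - 1/12 = M*y² - 1/12 = -1/12 + M*y²)
L(w) = w + 2*w² (L(w) = (w² + w*w) + w = (w² + w²) + w = 2*w² + w = w + 2*w²)
L(D) + K(-125, -244) = 256*(1 + 2*256) + (-1/12 - 125*(-244)²) = 256*(1 + 512) + (-1/12 - 125*59536) = 256*513 + (-1/12 - 7442000) = 131328 - 89304001/12 = -87728065/12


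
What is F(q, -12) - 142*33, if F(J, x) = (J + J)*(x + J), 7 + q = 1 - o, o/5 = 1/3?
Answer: -39460/9 ≈ -4384.4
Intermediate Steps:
o = 5/3 (o = 5*(1/3) = 5*(1*(⅓)) = 5*(⅓) = 5/3 ≈ 1.6667)
q = -23/3 (q = -7 + (1 - 1*5/3) = -7 + (1 - 5/3) = -7 - ⅔ = -23/3 ≈ -7.6667)
F(J, x) = 2*J*(J + x) (F(J, x) = (2*J)*(J + x) = 2*J*(J + x))
F(q, -12) - 142*33 = 2*(-23/3)*(-23/3 - 12) - 142*33 = 2*(-23/3)*(-59/3) - 4686 = 2714/9 - 4686 = -39460/9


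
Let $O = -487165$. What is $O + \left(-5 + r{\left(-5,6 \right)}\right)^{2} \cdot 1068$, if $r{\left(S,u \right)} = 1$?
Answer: $-470077$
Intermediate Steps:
$O + \left(-5 + r{\left(-5,6 \right)}\right)^{2} \cdot 1068 = -487165 + \left(-5 + 1\right)^{2} \cdot 1068 = -487165 + \left(-4\right)^{2} \cdot 1068 = -487165 + 16 \cdot 1068 = -487165 + 17088 = -470077$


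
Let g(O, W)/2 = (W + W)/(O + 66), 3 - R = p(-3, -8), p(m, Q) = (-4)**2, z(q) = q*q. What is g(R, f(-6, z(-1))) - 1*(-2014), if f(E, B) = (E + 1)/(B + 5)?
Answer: 320216/159 ≈ 2013.9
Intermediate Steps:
z(q) = q**2
p(m, Q) = 16
R = -13 (R = 3 - 1*16 = 3 - 16 = -13)
f(E, B) = (1 + E)/(5 + B)
g(O, W) = 4*W/(66 + O) (g(O, W) = 2*((W + W)/(O + 66)) = 2*((2*W)/(66 + O)) = 2*(2*W/(66 + O)) = 4*W/(66 + O))
g(R, f(-6, z(-1))) - 1*(-2014) = 4*((1 - 6)/(5 + (-1)**2))/(66 - 13) - 1*(-2014) = 4*(-5/(5 + 1))/53 + 2014 = 4*(-5/6)*(1/53) + 2014 = -10/159 + 2014 = 320216/159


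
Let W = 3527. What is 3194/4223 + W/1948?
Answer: 21116433/8226404 ≈ 2.5669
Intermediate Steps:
3194/4223 + W/1948 = 3194/4223 + 3527/1948 = 21116433/8226404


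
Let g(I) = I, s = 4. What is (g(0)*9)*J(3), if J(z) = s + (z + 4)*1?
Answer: 0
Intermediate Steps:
J(z) = 8 + z (J(z) = 4 + (z + 4)*1 = 4 + (4 + z)*1 = 4 + (4 + z) = 8 + z)
(g(0)*9)*J(3) = (0*9)*(8 + 3) = 0*11 = 0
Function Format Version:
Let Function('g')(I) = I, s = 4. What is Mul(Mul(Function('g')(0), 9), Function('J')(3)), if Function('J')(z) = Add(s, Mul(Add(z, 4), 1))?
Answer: 0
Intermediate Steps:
Function('J')(z) = Add(8, z) (Function('J')(z) = Add(4, Mul(Add(z, 4), 1)) = Add(4, Mul(Add(4, z), 1)) = Add(4, Add(4, z)) = Add(8, z))
Mul(Mul(Function('g')(0), 9), Function('J')(3)) = Mul(Mul(0, 9), Add(8, 3)) = Mul(0, 11) = 0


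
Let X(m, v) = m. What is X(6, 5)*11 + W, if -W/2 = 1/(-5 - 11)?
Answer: 529/8 ≈ 66.125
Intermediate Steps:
W = ⅛ (W = -2/(-5 - 11) = -2/(-16) = -2*(-1/16) = ⅛ ≈ 0.12500)
X(6, 5)*11 + W = 6*11 + ⅛ = 66 + ⅛ = 529/8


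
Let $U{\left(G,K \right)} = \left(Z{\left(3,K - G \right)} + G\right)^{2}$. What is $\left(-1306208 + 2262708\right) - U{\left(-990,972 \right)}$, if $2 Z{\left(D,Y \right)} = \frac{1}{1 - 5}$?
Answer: $- \frac{1526241}{64} \approx -23848.0$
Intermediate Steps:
$Z{\left(D,Y \right)} = - \frac{1}{8}$ ($Z{\left(D,Y \right)} = \frac{1}{2 \left(1 - 5\right)} = \frac{1}{2 \left(-4\right)} = \frac{1}{2} \left(- \frac{1}{4}\right) = - \frac{1}{8}$)
$U{\left(G,K \right)} = \left(- \frac{1}{8} + G\right)^{2}$
$\left(-1306208 + 2262708\right) - U{\left(-990,972 \right)} = \left(-1306208 + 2262708\right) - \frac{\left(-1 + 8 \left(-990\right)\right)^{2}}{64} = 956500 - \frac{\left(-1 - 7920\right)^{2}}{64} = 956500 - \frac{\left(-7921\right)^{2}}{64} = 956500 - \frac{1}{64} \cdot 62742241 = 956500 - \frac{62742241}{64} = - \frac{1526241}{64}$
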